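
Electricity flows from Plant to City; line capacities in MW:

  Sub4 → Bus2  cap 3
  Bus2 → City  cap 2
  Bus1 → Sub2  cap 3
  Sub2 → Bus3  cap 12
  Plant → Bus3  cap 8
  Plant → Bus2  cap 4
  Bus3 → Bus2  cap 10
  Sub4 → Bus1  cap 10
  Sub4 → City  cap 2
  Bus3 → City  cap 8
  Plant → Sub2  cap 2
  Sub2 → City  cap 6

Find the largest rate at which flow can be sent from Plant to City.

Augment Plant→Sub2→City: bottleneck 2, flow now 2.
Augment Plant→Bus3→City: bottleneck 8, flow now 10.
Augment Plant→Bus2→City: bottleneck 2, flow now 12.
No augmenting path remains; maximum flow = 12.
In the residual graph, reachable from Plant: {Plant, Bus2}.
Min-cut edges: Plant→Sub2 (2), Plant→Bus3 (8), Bus2→City (2); capacity 2 + 8 + 2 = 12.
This cut is saturated, so no flow can exceed 12.

12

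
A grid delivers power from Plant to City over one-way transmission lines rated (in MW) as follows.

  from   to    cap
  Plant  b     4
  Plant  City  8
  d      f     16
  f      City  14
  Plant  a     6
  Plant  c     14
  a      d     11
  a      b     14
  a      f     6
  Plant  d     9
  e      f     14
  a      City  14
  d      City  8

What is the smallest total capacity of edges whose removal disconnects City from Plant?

23

Augment Plant→City: bottleneck 8, flow now 8.
Augment Plant→a→City: bottleneck 6, flow now 14.
Augment Plant→d→City: bottleneck 8, flow now 22.
Augment Plant→d→f→City: bottleneck 1, flow now 23.
No augmenting path remains; maximum flow = 23.
By max-flow min-cut, the minimum cut capacity equals the max flow.
In the residual graph, reachable from Plant: {Plant, b, c}.
Min-cut edges: Plant→a (6), Plant→d (9), Plant→City (8); capacity 6 + 9 + 8 = 23.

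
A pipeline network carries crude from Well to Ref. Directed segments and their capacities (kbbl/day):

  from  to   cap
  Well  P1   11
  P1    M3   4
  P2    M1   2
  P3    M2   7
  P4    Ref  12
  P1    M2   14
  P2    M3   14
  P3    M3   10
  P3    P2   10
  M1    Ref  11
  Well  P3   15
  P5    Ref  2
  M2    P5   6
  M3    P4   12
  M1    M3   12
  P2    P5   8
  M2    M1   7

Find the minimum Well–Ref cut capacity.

23

Augment Well→P1→M3→P4→Ref: bottleneck 4, flow now 4.
Augment Well→P1→M2→P5→Ref: bottleneck 2, flow now 6.
Augment Well→P1→M2→M1→Ref: bottleneck 5, flow now 11.
Augment Well→P3→M3→P4→Ref: bottleneck 8, flow now 19.
Augment Well→P3→M2→M1→Ref: bottleneck 2, flow now 21.
Augment Well→P3→P2→M1→Ref: bottleneck 2, flow now 23.
No augmenting path remains; maximum flow = 23.
By max-flow min-cut, the minimum cut capacity equals the max flow.
In the residual graph, reachable from Well: {Well, P1, P3, M3, M2, P2, P5}.
Min-cut edges: M3→P4 (12), M2→M1 (7), P2→M1 (2), P5→Ref (2); capacity 12 + 7 + 2 + 2 = 23.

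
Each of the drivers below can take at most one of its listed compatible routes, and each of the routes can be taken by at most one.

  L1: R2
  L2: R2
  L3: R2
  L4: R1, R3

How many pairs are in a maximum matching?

2

Unit-capacity flow: source→left, listed edges, right→sink; max matching = max flow.
Augmenting path L1→R2 (+1); matched 1.
Augmenting path L4→R1 (+1); matched 2.
No augmenting path remains; maximum matching = 2.
König certificate: {L4, R2} is a vertex cover of size 2 (every listed pair touches it), so no matching can be larger.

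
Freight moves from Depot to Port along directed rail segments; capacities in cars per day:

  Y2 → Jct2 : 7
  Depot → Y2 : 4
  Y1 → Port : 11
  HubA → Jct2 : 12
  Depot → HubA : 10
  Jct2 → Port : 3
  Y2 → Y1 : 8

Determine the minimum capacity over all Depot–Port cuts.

Augment Depot→Y2→Jct2→Port: bottleneck 3, flow now 3.
Augment Depot→Y2→Y1→Port: bottleneck 1, flow now 4.
Augment Depot→HubA→Jct2→Y2→Y1→Port: bottleneck 3, flow now 7. (uses reverse residual edge)
No augmenting path remains; maximum flow = 7.
By max-flow min-cut, the minimum cut capacity equals the max flow.
In the residual graph, reachable from Depot: {Depot, HubA, Jct2}.
Min-cut edges: Depot→Y2 (4), Jct2→Port (3); capacity 4 + 3 = 7.

7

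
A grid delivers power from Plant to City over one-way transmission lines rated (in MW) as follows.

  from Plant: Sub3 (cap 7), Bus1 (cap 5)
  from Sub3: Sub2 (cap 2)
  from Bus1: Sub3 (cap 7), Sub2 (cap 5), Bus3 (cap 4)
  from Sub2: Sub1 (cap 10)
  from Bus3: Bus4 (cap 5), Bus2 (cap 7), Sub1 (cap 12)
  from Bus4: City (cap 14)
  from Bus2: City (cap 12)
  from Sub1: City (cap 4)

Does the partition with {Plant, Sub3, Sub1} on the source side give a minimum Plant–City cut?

Given cut capacity: 5 + 2 + 4 = 11.
Augment Plant→Sub3→Sub2→Sub1→City: bottleneck 2, flow now 2.
Augment Plant→Bus1→Sub2→Sub1→City: bottleneck 2, flow now 4.
Augment Plant→Bus1→Bus3→Bus4→City: bottleneck 3, flow now 7.
No augmenting path remains; maximum flow = 7.
In the residual graph, reachable from Plant: {Plant, Sub3}.
Min-cut edges: Plant→Bus1 (5), Sub3→Sub2 (2); capacity 5 + 2 = 7.
Cut capacity 11 exceeds the max flow 7, so it is not minimum.

No — its capacity is 11, but the minimum cut has capacity 7.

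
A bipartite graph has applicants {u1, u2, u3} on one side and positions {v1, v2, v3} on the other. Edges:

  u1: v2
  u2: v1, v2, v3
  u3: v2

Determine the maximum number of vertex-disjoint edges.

2

Unit-capacity flow: source→left, listed edges, right→sink; max matching = max flow.
Augmenting path u1→v2 (+1); matched 1.
Augmenting path u2→v1 (+1); matched 2.
No augmenting path remains; maximum matching = 2.
König certificate: {u2, v2} is a vertex cover of size 2 (every listed pair touches it), so no matching can be larger.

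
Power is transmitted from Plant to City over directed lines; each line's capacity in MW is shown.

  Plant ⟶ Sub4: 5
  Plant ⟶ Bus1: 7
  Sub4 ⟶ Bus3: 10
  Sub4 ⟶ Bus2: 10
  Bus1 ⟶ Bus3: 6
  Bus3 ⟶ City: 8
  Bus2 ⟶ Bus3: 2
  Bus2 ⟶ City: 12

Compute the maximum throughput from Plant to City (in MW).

Augment Plant→Sub4→Bus3→City: bottleneck 5, flow now 5.
Augment Plant→Bus1→Bus3→City: bottleneck 3, flow now 8.
Augment Plant→Bus1→Bus3→Sub4→Bus2→City: bottleneck 3, flow now 11. (uses reverse residual edge)
No augmenting path remains; maximum flow = 11.
In the residual graph, reachable from Plant: {Plant, Bus1}.
Min-cut edges: Plant→Sub4 (5), Bus1→Bus3 (6); capacity 5 + 6 = 11.
This cut is saturated, so no flow can exceed 11.

11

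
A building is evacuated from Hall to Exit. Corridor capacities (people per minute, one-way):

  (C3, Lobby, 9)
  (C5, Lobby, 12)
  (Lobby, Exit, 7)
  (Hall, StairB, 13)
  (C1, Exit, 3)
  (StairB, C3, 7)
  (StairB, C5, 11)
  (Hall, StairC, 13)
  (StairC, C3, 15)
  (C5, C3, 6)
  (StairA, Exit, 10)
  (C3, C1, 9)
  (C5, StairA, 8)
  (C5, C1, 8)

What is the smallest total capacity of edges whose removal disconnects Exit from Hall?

Augment Hall→StairB→C5→C1→Exit: bottleneck 3, flow now 3.
Augment Hall→StairB→C5→Lobby→Exit: bottleneck 7, flow now 10.
Augment Hall→StairB→C5→StairA→Exit: bottleneck 1, flow now 11.
Augment Hall→StairB→C3→C1→C5→StairA→Exit: bottleneck 2, flow now 13. (uses reverse residual edge)
Augment Hall→StairC→C3→C1→C5→StairA→Exit: bottleneck 1, flow now 14. (uses reverse residual edge)
Augment Hall→StairC→C3→Lobby→C5→StairA→Exit: bottleneck 4, flow now 18. (uses reverse residual edge)
No augmenting path remains; maximum flow = 18.
By max-flow min-cut, the minimum cut capacity equals the max flow.
In the residual graph, reachable from Hall: {Hall, StairB, StairC, C5, C3, C1, Lobby}.
Min-cut edges: C5→StairA (8), C1→Exit (3), Lobby→Exit (7); capacity 8 + 3 + 7 = 18.

18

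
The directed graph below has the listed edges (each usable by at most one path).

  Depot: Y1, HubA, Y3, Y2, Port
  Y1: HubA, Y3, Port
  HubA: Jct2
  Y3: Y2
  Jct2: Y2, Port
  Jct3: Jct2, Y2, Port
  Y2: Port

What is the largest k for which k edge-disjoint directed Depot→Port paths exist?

4

Assign every edge capacity 1; by Menger, the answer equals the max flow.
Path Depot→Port (+1); total 1.
Path Depot→Y1→Port (+1); total 2.
Path Depot→Y2→Port (+1); total 3.
Path Depot→HubA→Jct2→Port (+1); total 4.
No residual Depot→Port path; max flow = 4.
Certifying cut of size 4: {Depot→HubA, Depot→Port, Depot→Y1, Y2→Port}.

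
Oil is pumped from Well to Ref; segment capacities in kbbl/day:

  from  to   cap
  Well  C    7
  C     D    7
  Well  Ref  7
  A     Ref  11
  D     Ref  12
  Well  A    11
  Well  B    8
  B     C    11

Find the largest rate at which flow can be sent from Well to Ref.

Augment Well→Ref: bottleneck 7, flow now 7.
Augment Well→A→Ref: bottleneck 11, flow now 18.
Augment Well→C→D→Ref: bottleneck 7, flow now 25.
No augmenting path remains; maximum flow = 25.
In the residual graph, reachable from Well: {Well, B, C}.
Min-cut edges: Well→A (11), Well→Ref (7), C→D (7); capacity 11 + 7 + 7 = 25.
This cut is saturated, so no flow can exceed 25.

25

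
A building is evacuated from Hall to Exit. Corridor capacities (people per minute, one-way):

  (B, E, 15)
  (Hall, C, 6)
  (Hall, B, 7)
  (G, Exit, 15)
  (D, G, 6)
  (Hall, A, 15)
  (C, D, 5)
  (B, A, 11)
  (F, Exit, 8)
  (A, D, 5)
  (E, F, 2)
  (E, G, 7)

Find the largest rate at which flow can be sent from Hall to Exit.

Augment Hall→A→D→G→Exit: bottleneck 5, flow now 5.
Augment Hall→B→E→F→Exit: bottleneck 2, flow now 7.
Augment Hall→B→E→G→Exit: bottleneck 5, flow now 12.
Augment Hall→C→D→G→Exit: bottleneck 1, flow now 13.
No augmenting path remains; maximum flow = 13.
In the residual graph, reachable from Hall: {Hall, A, C, D}.
Min-cut edges: Hall→B (7), D→G (6); capacity 7 + 6 = 13.
This cut is saturated, so no flow can exceed 13.

13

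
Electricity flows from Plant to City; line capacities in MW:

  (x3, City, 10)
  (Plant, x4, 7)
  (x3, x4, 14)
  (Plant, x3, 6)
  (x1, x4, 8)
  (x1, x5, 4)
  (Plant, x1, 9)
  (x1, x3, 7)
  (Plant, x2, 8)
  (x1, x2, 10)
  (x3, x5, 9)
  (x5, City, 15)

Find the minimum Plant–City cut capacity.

Augment Plant→x3→City: bottleneck 6, flow now 6.
Augment Plant→x1→x3→City: bottleneck 4, flow now 10.
Augment Plant→x1→x5→City: bottleneck 4, flow now 14.
Augment Plant→x1→x3→x5→City: bottleneck 1, flow now 15.
No augmenting path remains; maximum flow = 15.
By max-flow min-cut, the minimum cut capacity equals the max flow.
In the residual graph, reachable from Plant: {Plant, x2, x4}.
Min-cut edges: Plant→x1 (9), Plant→x3 (6); capacity 9 + 6 = 15.

15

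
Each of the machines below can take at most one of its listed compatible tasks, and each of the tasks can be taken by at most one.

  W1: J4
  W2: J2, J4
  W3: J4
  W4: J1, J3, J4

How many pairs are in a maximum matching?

Unit-capacity flow: source→left, listed edges, right→sink; max matching = max flow.
Augmenting path W1→J4 (+1); matched 1.
Augmenting path W2→J2 (+1); matched 2.
Augmenting path W4→J1 (+1); matched 3.
No augmenting path remains; maximum matching = 3.
König certificate: {W2, W4, J4} is a vertex cover of size 3 (every listed pair touches it), so no matching can be larger.

3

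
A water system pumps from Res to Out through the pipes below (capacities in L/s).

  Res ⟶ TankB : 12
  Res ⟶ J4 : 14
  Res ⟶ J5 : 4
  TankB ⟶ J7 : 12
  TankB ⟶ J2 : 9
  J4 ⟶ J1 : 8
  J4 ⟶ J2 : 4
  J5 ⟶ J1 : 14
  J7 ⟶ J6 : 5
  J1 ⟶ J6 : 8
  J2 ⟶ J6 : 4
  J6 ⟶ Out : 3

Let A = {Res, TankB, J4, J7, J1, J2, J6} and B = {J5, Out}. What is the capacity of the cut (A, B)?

Edges leaving {Res, TankB, J4, J7, J1, J2, J6}: Res→J5 (4), J6→Out (3).
Cut capacity = 4 + 3 = 7.

7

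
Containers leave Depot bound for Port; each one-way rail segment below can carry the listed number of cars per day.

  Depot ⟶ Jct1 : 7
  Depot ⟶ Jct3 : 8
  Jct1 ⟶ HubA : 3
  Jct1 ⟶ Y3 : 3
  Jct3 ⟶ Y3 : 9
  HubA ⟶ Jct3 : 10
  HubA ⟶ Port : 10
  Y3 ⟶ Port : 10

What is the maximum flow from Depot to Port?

13

Augment Depot→Jct1→HubA→Port: bottleneck 3, flow now 3.
Augment Depot→Jct1→Y3→Port: bottleneck 3, flow now 6.
Augment Depot→Jct3→Y3→Port: bottleneck 7, flow now 13.
No augmenting path remains; maximum flow = 13.
In the residual graph, reachable from Depot: {Depot, Jct1, Jct3, Y3}.
Min-cut edges: Jct1→HubA (3), Y3→Port (10); capacity 3 + 10 = 13.
This cut is saturated, so no flow can exceed 13.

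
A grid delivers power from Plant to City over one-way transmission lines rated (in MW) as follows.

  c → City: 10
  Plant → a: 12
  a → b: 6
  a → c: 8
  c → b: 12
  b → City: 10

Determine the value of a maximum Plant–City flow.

Augment Plant→a→b→City: bottleneck 6, flow now 6.
Augment Plant→a→c→City: bottleneck 6, flow now 12.
No augmenting path remains; maximum flow = 12.
In the residual graph, reachable from Plant: {Plant}.
Min-cut edges: Plant→a (12); capacity 12 = 12.
This cut is saturated, so no flow can exceed 12.

12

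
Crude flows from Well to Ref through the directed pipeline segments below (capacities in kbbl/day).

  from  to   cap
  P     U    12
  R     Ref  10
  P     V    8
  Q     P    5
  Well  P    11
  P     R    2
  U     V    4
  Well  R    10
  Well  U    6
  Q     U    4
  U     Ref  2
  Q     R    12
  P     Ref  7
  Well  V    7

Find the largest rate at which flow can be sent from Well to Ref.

Augment Well→P→Ref: bottleneck 7, flow now 7.
Augment Well→R→Ref: bottleneck 10, flow now 17.
Augment Well→U→Ref: bottleneck 2, flow now 19.
No augmenting path remains; maximum flow = 19.
In the residual graph, reachable from Well: {Well, P, R, U, V}.
Min-cut edges: P→Ref (7), R→Ref (10), U→Ref (2); capacity 7 + 10 + 2 = 19.
This cut is saturated, so no flow can exceed 19.

19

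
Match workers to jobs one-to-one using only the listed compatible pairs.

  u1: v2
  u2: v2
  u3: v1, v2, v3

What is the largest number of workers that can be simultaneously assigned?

2

Unit-capacity flow: source→left, listed edges, right→sink; max matching = max flow.
Augmenting path u1→v2 (+1); matched 1.
Augmenting path u3→v1 (+1); matched 2.
No augmenting path remains; maximum matching = 2.
König certificate: {u3, v2} is a vertex cover of size 2 (every listed pair touches it), so no matching can be larger.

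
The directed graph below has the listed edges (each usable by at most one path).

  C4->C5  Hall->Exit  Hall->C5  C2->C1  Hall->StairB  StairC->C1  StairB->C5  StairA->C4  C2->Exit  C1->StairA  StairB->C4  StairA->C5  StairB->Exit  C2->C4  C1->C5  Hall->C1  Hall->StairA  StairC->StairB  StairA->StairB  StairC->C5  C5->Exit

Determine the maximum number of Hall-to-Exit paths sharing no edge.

3

Assign every edge capacity 1; by Menger, the answer equals the max flow.
Path Hall→Exit (+1); total 1.
Path Hall→StairB→Exit (+1); total 2.
Path Hall→C5→Exit (+1); total 3.
No residual Hall→Exit path; max flow = 3.
Certifying cut of size 3: {C5→Exit, Hall→Exit, StairB→Exit}.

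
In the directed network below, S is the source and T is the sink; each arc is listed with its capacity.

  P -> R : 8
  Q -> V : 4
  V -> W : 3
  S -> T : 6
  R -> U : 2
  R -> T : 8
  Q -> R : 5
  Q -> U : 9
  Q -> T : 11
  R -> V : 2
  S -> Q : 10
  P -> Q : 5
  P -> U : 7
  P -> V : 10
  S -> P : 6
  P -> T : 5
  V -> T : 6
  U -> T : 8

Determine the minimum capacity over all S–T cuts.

22

Augment S→T: bottleneck 6, flow now 6.
Augment S→P→T: bottleneck 5, flow now 11.
Augment S→Q→T: bottleneck 10, flow now 21.
Augment S→P→Q→T: bottleneck 1, flow now 22.
No augmenting path remains; maximum flow = 22.
By max-flow min-cut, the minimum cut capacity equals the max flow.
In the residual graph, reachable from S: {S}.
Min-cut edges: S→P (6), S→Q (10), S→T (6); capacity 6 + 10 + 6 = 22.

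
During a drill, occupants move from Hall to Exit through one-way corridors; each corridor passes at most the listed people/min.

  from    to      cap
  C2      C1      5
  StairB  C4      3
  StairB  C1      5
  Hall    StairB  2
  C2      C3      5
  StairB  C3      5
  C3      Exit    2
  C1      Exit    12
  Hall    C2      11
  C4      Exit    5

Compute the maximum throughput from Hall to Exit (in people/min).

Augment Hall→StairB→C4→Exit: bottleneck 2, flow now 2.
Augment Hall→C2→C3→Exit: bottleneck 2, flow now 4.
Augment Hall→C2→C1→Exit: bottleneck 5, flow now 9.
No augmenting path remains; maximum flow = 9.
In the residual graph, reachable from Hall: {Hall, C2, C3}.
Min-cut edges: Hall→StairB (2), C2→C1 (5), C3→Exit (2); capacity 2 + 5 + 2 = 9.
This cut is saturated, so no flow can exceed 9.

9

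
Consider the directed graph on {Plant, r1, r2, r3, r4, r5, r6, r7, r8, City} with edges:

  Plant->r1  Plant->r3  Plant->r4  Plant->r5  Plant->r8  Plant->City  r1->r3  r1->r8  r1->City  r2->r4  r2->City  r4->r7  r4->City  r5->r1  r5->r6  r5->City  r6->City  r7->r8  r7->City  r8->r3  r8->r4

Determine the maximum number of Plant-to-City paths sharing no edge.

Assign every edge capacity 1; by Menger, the answer equals the max flow.
Path Plant→City (+1); total 1.
Path Plant→r1→City (+1); total 2.
Path Plant→r4→City (+1); total 3.
Path Plant→r5→City (+1); total 4.
Path Plant→r8→r4→r7→City (+1); total 5.
No residual Plant→City path; max flow = 5.
Certifying cut of size 5: {Plant→City, Plant→r1, Plant→r4, Plant→r5, Plant→r8}.

5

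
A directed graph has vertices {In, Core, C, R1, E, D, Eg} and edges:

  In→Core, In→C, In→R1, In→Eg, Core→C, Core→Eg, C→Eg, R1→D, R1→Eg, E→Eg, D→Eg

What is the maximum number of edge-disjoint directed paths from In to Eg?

Assign every edge capacity 1; by Menger, the answer equals the max flow.
Path In→Eg (+1); total 1.
Path In→Core→Eg (+1); total 2.
Path In→C→Eg (+1); total 3.
Path In→R1→Eg (+1); total 4.
No residual In→Eg path; max flow = 4.
Certifying cut of size 4: {In→C, In→Core, In→Eg, In→R1}.

4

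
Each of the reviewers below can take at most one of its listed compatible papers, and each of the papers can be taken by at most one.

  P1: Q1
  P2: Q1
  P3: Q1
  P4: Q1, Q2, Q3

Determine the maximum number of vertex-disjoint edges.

2

Unit-capacity flow: source→left, listed edges, right→sink; max matching = max flow.
Augmenting path P1→Q1 (+1); matched 1.
Augmenting path P4→Q2 (+1); matched 2.
No augmenting path remains; maximum matching = 2.
König certificate: {P4, Q1} is a vertex cover of size 2 (every listed pair touches it), so no matching can be larger.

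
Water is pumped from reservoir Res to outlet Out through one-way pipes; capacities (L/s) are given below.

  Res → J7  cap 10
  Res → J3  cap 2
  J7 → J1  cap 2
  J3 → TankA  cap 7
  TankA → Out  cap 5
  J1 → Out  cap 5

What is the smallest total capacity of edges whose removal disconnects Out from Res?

Augment Res→J7→J1→Out: bottleneck 2, flow now 2.
Augment Res→J3→TankA→Out: bottleneck 2, flow now 4.
No augmenting path remains; maximum flow = 4.
By max-flow min-cut, the minimum cut capacity equals the max flow.
In the residual graph, reachable from Res: {Res, J7}.
Min-cut edges: Res→J3 (2), J7→J1 (2); capacity 2 + 2 = 4.

4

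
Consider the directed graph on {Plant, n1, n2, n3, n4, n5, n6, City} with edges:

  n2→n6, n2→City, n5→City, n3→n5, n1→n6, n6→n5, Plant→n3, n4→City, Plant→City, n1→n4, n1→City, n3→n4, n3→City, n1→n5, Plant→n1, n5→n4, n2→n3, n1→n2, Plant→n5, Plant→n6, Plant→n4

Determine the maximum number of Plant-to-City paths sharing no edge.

5

Assign every edge capacity 1; by Menger, the answer equals the max flow.
Path Plant→City (+1); total 1.
Path Plant→n1→City (+1); total 2.
Path Plant→n3→City (+1); total 3.
Path Plant→n4→City (+1); total 4.
Path Plant→n5→City (+1); total 5.
No residual Plant→City path; max flow = 5.
Certifying cut of size 5: {Plant→City, Plant→n1, Plant→n3, n4→City, n5→City}.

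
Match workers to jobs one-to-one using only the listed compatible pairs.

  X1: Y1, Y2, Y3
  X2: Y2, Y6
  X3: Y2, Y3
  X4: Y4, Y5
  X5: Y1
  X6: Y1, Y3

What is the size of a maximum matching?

5

Unit-capacity flow: source→left, listed edges, right→sink; max matching = max flow.
Augmenting path X1→Y1 (+1); matched 1.
Augmenting path X2→Y2 (+1); matched 2.
Augmenting path X3→Y3 (+1); matched 3.
Augmenting path X4→Y4 (+1); matched 4.
Augmenting path X5→Y1→X1→Y2→X2→Y6 (+1); matched 5.
No augmenting path remains; maximum matching = 5.
König certificate: {X2, X4, Y1, Y2, Y3} is a vertex cover of size 5 (every listed pair touches it), so no matching can be larger.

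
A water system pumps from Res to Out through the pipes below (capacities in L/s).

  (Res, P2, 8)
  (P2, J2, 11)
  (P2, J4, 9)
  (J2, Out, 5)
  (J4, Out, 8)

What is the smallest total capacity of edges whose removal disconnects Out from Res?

8

Augment Res→P2→J2→Out: bottleneck 5, flow now 5.
Augment Res→P2→J4→Out: bottleneck 3, flow now 8.
No augmenting path remains; maximum flow = 8.
By max-flow min-cut, the minimum cut capacity equals the max flow.
In the residual graph, reachable from Res: {Res}.
Min-cut edges: Res→P2 (8); capacity 8 = 8.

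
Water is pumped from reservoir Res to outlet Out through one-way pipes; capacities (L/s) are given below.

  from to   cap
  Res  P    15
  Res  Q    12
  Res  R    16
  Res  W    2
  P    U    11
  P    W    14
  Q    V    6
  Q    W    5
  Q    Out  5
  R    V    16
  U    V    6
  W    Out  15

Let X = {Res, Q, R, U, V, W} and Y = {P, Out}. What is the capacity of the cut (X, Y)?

35

Edges leaving {Res, Q, R, U, V, W}: Res→P (15), Q→Out (5), W→Out (15).
Cut capacity = 15 + 5 + 15 = 35.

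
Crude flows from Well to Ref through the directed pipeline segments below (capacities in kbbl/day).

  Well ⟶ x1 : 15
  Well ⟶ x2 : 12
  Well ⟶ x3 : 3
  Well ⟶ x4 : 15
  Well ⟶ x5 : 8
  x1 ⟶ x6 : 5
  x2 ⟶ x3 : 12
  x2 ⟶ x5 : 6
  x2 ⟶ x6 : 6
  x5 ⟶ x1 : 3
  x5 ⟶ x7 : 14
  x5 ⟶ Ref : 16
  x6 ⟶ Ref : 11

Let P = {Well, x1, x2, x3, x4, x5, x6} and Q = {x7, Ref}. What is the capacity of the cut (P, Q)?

41

Edges leaving {Well, x1, x2, x3, x4, x5, x6}: x5→x7 (14), x5→Ref (16), x6→Ref (11).
Cut capacity = 14 + 16 + 11 = 41.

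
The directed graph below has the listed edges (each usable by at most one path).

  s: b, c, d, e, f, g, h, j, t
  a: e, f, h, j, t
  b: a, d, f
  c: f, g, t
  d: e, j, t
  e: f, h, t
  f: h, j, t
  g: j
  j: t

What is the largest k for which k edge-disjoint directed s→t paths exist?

Assign every edge capacity 1; by Menger, the answer equals the max flow.
Path s→t (+1); total 1.
Path s→c→t (+1); total 2.
Path s→d→t (+1); total 3.
Path s→e→t (+1); total 4.
Path s→f→t (+1); total 5.
Path s→j→t (+1); total 6.
Path s→b→a→t (+1); total 7.
No residual s→t path; max flow = 7.
Certifying cut of size 7: {j→t, s→b, s→c, s→d, s→e, s→f, s→t}.

7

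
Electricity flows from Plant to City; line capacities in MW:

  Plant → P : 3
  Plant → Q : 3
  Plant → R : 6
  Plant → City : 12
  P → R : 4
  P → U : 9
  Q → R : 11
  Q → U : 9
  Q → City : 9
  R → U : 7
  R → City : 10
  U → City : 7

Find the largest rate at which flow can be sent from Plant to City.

Augment Plant→City: bottleneck 12, flow now 12.
Augment Plant→Q→City: bottleneck 3, flow now 15.
Augment Plant→R→City: bottleneck 6, flow now 21.
Augment Plant→P→R→City: bottleneck 3, flow now 24.
No augmenting path remains; maximum flow = 24.
In the residual graph, reachable from Plant: {Plant}.
Min-cut edges: Plant→P (3), Plant→Q (3), Plant→R (6), Plant→City (12); capacity 3 + 3 + 6 + 12 = 24.
This cut is saturated, so no flow can exceed 24.

24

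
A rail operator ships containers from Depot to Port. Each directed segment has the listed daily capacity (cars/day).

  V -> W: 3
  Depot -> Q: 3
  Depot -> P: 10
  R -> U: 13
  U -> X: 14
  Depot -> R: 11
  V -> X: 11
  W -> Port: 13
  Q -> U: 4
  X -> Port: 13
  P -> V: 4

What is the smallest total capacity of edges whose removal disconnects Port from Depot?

Augment Depot→P→V→W→Port: bottleneck 3, flow now 3.
Augment Depot→P→V→X→Port: bottleneck 1, flow now 4.
Augment Depot→Q→U→X→Port: bottleneck 3, flow now 7.
Augment Depot→R→U→X→Port: bottleneck 9, flow now 16.
No augmenting path remains; maximum flow = 16.
By max-flow min-cut, the minimum cut capacity equals the max flow.
In the residual graph, reachable from Depot: {Depot, P, Q, R, U, V, X}.
Min-cut edges: V→W (3), X→Port (13); capacity 3 + 13 = 16.

16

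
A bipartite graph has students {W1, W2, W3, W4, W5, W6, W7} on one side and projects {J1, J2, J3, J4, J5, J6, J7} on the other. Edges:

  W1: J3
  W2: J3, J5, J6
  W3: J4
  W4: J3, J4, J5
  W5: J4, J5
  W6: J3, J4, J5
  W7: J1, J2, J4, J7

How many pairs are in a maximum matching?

5

Unit-capacity flow: source→left, listed edges, right→sink; max matching = max flow.
Augmenting path W1→J3 (+1); matched 1.
Augmenting path W2→J5 (+1); matched 2.
Augmenting path W3→J4 (+1); matched 3.
Augmenting path W7→J1 (+1); matched 4.
Augmenting path W4→J5→W2→J6 (+1); matched 5.
No augmenting path remains; maximum matching = 5.
König certificate: {W2, W7, J3, J4, J5} is a vertex cover of size 5 (every listed pair touches it), so no matching can be larger.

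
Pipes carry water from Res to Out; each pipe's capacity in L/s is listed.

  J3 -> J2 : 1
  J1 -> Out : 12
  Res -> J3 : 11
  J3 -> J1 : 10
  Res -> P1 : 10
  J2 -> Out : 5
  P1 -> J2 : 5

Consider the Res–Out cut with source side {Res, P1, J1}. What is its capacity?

28

Edges leaving {Res, P1, J1}: Res→J3 (11), P1→J2 (5), J1→Out (12).
Cut capacity = 11 + 5 + 12 = 28.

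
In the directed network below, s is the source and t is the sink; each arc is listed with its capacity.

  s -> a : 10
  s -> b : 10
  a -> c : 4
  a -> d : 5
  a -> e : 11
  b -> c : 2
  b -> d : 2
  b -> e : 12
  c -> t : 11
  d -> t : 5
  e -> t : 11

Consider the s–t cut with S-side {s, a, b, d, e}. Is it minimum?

Given cut capacity: 4 + 2 + 5 + 11 = 22.
Augment s→a→c→t: bottleneck 4, flow now 4.
Augment s→a→d→t: bottleneck 5, flow now 9.
Augment s→a→e→t: bottleneck 1, flow now 10.
Augment s→b→c→t: bottleneck 2, flow now 12.
Augment s→b→e→t: bottleneck 8, flow now 20.
No augmenting path remains; maximum flow = 20.
In the residual graph, reachable from s: {s}.
Min-cut edges: s→a (10), s→b (10); capacity 10 + 10 = 20.
Cut capacity 22 exceeds the max flow 20, so it is not minimum.

No — its capacity is 22, but the minimum cut has capacity 20.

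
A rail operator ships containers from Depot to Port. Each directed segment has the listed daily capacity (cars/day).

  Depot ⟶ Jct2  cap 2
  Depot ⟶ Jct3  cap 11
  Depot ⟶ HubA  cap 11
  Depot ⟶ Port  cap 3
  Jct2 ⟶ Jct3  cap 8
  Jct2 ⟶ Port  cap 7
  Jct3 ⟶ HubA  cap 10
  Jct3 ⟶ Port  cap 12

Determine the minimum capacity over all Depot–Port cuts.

16

Augment Depot→Port: bottleneck 3, flow now 3.
Augment Depot→Jct2→Port: bottleneck 2, flow now 5.
Augment Depot→Jct3→Port: bottleneck 11, flow now 16.
No augmenting path remains; maximum flow = 16.
By max-flow min-cut, the minimum cut capacity equals the max flow.
In the residual graph, reachable from Depot: {Depot, HubA}.
Min-cut edges: Depot→Jct2 (2), Depot→Jct3 (11), Depot→Port (3); capacity 2 + 11 + 3 = 16.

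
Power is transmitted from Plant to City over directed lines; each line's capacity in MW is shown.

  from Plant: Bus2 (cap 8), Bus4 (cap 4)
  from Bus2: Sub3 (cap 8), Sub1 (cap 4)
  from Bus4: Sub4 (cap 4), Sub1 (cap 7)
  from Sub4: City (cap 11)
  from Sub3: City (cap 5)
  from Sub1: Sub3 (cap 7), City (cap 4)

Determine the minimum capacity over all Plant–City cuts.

12

Augment Plant→Bus2→Sub3→City: bottleneck 5, flow now 5.
Augment Plant→Bus2→Sub1→City: bottleneck 3, flow now 8.
Augment Plant→Bus4→Sub4→City: bottleneck 4, flow now 12.
No augmenting path remains; maximum flow = 12.
By max-flow min-cut, the minimum cut capacity equals the max flow.
In the residual graph, reachable from Plant: {Plant}.
Min-cut edges: Plant→Bus2 (8), Plant→Bus4 (4); capacity 8 + 4 = 12.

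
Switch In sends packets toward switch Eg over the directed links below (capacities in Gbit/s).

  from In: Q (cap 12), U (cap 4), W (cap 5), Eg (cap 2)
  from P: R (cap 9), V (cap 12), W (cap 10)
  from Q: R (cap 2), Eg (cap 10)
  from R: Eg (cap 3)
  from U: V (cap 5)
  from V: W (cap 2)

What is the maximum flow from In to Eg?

Augment In→Eg: bottleneck 2, flow now 2.
Augment In→Q→Eg: bottleneck 10, flow now 12.
Augment In→Q→R→Eg: bottleneck 2, flow now 14.
No augmenting path remains; maximum flow = 14.
In the residual graph, reachable from In: {In, U, V, W}.
Min-cut edges: In→Q (12), In→Eg (2); capacity 12 + 2 = 14.
This cut is saturated, so no flow can exceed 14.

14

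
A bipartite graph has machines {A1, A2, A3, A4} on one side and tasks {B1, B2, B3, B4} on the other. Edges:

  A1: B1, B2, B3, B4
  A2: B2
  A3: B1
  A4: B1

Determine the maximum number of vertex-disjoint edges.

3

Unit-capacity flow: source→left, listed edges, right→sink; max matching = max flow.
Augmenting path A1→B1 (+1); matched 1.
Augmenting path A2→B2 (+1); matched 2.
Augmenting path A3→B1→A1→B3 (+1); matched 3.
No augmenting path remains; maximum matching = 3.
König certificate: {A1, A2, B1} is a vertex cover of size 3 (every listed pair touches it), so no matching can be larger.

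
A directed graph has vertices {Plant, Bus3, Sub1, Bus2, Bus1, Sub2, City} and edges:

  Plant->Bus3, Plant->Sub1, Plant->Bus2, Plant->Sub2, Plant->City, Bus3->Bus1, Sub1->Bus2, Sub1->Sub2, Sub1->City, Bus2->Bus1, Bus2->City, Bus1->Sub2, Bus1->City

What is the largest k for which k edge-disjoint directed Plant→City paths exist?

4

Assign every edge capacity 1; by Menger, the answer equals the max flow.
Path Plant→City (+1); total 1.
Path Plant→Sub1→City (+1); total 2.
Path Plant→Bus2→City (+1); total 3.
Path Plant→Bus3→Bus1→City (+1); total 4.
No residual Plant→City path; max flow = 4.
Certifying cut of size 4: {Plant→Bus2, Plant→Bus3, Plant→City, Plant→Sub1}.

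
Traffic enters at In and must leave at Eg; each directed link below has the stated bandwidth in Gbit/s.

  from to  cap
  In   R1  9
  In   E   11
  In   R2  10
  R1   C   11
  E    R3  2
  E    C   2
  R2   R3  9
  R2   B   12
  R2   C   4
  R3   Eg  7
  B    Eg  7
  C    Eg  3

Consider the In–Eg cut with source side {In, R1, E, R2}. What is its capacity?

Edges leaving {In, R1, E, R2}: R1→C (11), E→R3 (2), E→C (2), R2→R3 (9), R2→B (12), R2→C (4).
Cut capacity = 11 + 2 + 2 + 9 + 12 + 4 = 40.

40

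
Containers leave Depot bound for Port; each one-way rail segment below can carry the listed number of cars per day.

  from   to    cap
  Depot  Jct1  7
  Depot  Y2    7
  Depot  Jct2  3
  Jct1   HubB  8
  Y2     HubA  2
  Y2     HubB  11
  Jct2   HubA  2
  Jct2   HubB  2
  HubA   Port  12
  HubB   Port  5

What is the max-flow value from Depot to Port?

9

Augment Depot→Jct1→HubB→Port: bottleneck 5, flow now 5.
Augment Depot→Y2→HubA→Port: bottleneck 2, flow now 7.
Augment Depot→Jct2→HubA→Port: bottleneck 2, flow now 9.
No augmenting path remains; maximum flow = 9.
In the residual graph, reachable from Depot: {Depot, Jct1, Y2, Jct2, HubB}.
Min-cut edges: Y2→HubA (2), Jct2→HubA (2), HubB→Port (5); capacity 2 + 2 + 5 = 9.
This cut is saturated, so no flow can exceed 9.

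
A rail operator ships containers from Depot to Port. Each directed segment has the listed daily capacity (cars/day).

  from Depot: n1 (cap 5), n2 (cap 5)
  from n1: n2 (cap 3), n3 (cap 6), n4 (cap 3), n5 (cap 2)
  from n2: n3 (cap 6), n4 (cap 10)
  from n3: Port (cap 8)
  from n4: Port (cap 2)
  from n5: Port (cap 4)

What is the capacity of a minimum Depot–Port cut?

Augment Depot→n1→n3→Port: bottleneck 5, flow now 5.
Augment Depot→n2→n3→Port: bottleneck 3, flow now 8.
Augment Depot→n2→n4→Port: bottleneck 2, flow now 10.
No augmenting path remains; maximum flow = 10.
By max-flow min-cut, the minimum cut capacity equals the max flow.
In the residual graph, reachable from Depot: {Depot}.
Min-cut edges: Depot→n1 (5), Depot→n2 (5); capacity 5 + 5 = 10.

10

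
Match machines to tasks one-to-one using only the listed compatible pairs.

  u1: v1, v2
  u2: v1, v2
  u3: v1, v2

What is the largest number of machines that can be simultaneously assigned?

2

Unit-capacity flow: source→left, listed edges, right→sink; max matching = max flow.
Augmenting path u1→v1 (+1); matched 1.
Augmenting path u2→v2 (+1); matched 2.
No augmenting path remains; maximum matching = 2.
König certificate: {v1, v2} is a vertex cover of size 2 (every listed pair touches it), so no matching can be larger.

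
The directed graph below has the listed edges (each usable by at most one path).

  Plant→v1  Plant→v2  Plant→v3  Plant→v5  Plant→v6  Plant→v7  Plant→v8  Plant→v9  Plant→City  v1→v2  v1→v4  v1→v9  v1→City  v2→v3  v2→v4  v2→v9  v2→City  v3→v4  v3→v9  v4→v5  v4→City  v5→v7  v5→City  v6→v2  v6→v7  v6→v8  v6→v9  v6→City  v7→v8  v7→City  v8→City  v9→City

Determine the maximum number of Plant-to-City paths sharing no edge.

Assign every edge capacity 1; by Menger, the answer equals the max flow.
Path Plant→City (+1); total 1.
Path Plant→v1→City (+1); total 2.
Path Plant→v2→City (+1); total 3.
Path Plant→v5→City (+1); total 4.
Path Plant→v6→City (+1); total 5.
Path Plant→v7→City (+1); total 6.
Path Plant→v8→City (+1); total 7.
Path Plant→v9→City (+1); total 8.
Path Plant→v3→v4→City (+1); total 9.
No residual Plant→City path; max flow = 9.
Certifying cut of size 9: {Plant→City, Plant→v1, Plant→v2, Plant→v3, Plant→v5, Plant→v6, Plant→v7, Plant→v8, Plant→v9}.

9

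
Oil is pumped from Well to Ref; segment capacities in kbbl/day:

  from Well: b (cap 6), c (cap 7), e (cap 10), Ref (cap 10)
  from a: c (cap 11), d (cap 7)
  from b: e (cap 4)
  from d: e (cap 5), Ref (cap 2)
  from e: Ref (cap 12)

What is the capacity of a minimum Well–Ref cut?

22

Augment Well→Ref: bottleneck 10, flow now 10.
Augment Well→e→Ref: bottleneck 10, flow now 20.
Augment Well→b→e→Ref: bottleneck 2, flow now 22.
No augmenting path remains; maximum flow = 22.
By max-flow min-cut, the minimum cut capacity equals the max flow.
In the residual graph, reachable from Well: {Well, b, c, e}.
Min-cut edges: Well→Ref (10), e→Ref (12); capacity 10 + 12 = 22.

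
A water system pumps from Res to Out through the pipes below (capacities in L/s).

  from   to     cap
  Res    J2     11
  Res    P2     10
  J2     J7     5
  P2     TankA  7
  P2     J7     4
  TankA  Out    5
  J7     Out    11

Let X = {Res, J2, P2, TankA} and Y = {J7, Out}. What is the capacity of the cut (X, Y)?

Edges leaving {Res, J2, P2, TankA}: J2→J7 (5), P2→J7 (4), TankA→Out (5).
Cut capacity = 5 + 4 + 5 = 14.

14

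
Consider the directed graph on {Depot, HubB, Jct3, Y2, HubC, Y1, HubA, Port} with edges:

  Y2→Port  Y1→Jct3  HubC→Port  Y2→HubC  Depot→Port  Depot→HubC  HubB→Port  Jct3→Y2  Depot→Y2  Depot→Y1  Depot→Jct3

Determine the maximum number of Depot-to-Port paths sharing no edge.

3

Assign every edge capacity 1; by Menger, the answer equals the max flow.
Path Depot→Port (+1); total 1.
Path Depot→Y2→Port (+1); total 2.
Path Depot→HubC→Port (+1); total 3.
No residual Depot→Port path; max flow = 3.
Certifying cut of size 3: {Depot→Port, HubC→Port, Y2→Port}.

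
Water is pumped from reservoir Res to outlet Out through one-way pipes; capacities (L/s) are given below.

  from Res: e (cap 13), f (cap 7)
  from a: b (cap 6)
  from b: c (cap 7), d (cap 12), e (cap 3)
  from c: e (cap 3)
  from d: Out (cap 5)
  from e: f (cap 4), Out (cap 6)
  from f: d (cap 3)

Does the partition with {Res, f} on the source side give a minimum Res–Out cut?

No — its capacity is 16, but the minimum cut has capacity 9.

Given cut capacity: 13 + 3 = 16.
Augment Res→e→Out: bottleneck 6, flow now 6.
Augment Res→f→d→Out: bottleneck 3, flow now 9.
No augmenting path remains; maximum flow = 9.
In the residual graph, reachable from Res: {Res, e, f}.
Min-cut edges: e→Out (6), f→d (3); capacity 6 + 3 = 9.
Cut capacity 16 exceeds the max flow 9, so it is not minimum.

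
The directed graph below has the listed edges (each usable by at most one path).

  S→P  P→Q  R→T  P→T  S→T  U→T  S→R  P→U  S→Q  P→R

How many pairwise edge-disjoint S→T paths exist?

Assign every edge capacity 1; by Menger, the answer equals the max flow.
Path S→T (+1); total 1.
Path S→P→T (+1); total 2.
Path S→R→T (+1); total 3.
No residual S→T path; max flow = 3.
Certifying cut of size 3: {S→P, S→R, S→T}.

3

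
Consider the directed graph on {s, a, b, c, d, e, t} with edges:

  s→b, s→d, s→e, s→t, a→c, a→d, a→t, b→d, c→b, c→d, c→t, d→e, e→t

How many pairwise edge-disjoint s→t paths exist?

Assign every edge capacity 1; by Menger, the answer equals the max flow.
Path s→t (+1); total 1.
Path s→e→t (+1); total 2.
No residual s→t path; max flow = 2.
Certifying cut of size 2: {e→t, s→t}.

2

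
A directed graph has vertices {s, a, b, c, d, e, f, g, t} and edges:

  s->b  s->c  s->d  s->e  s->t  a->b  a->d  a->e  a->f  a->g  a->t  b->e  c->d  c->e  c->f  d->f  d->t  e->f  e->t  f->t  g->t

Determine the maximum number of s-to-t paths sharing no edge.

Assign every edge capacity 1; by Menger, the answer equals the max flow.
Path s→t (+1); total 1.
Path s→d→t (+1); total 2.
Path s→e→t (+1); total 3.
Path s→c→f→t (+1); total 4.
No residual s→t path; max flow = 4.
Certifying cut of size 4: {d→t, e→t, f→t, s→t}.

4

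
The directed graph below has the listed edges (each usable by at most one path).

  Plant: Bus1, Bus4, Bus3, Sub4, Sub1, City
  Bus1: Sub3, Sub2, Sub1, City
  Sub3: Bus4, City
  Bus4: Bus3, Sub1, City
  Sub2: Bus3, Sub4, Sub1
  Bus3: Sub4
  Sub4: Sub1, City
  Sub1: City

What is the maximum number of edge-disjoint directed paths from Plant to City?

5

Assign every edge capacity 1; by Menger, the answer equals the max flow.
Path Plant→City (+1); total 1.
Path Plant→Bus1→City (+1); total 2.
Path Plant→Bus4→City (+1); total 3.
Path Plant→Sub4→City (+1); total 4.
Path Plant→Sub1→City (+1); total 5.
No residual Plant→City path; max flow = 5.
Certifying cut of size 5: {Plant→Bus1, Plant→Bus4, Plant→City, Sub1→City, Sub4→City}.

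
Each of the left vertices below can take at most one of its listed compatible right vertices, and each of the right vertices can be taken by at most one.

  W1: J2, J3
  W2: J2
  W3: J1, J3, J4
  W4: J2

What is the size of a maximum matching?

3

Unit-capacity flow: source→left, listed edges, right→sink; max matching = max flow.
Augmenting path W1→J2 (+1); matched 1.
Augmenting path W3→J1 (+1); matched 2.
Augmenting path W2→J2→W1→J3 (+1); matched 3.
No augmenting path remains; maximum matching = 3.
König certificate: {W1, W3, J2} is a vertex cover of size 3 (every listed pair touches it), so no matching can be larger.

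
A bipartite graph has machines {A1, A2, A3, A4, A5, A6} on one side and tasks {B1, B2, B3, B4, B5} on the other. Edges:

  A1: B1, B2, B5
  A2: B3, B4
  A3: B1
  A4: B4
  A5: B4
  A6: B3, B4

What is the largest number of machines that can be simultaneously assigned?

4

Unit-capacity flow: source→left, listed edges, right→sink; max matching = max flow.
Augmenting path A1→B1 (+1); matched 1.
Augmenting path A2→B3 (+1); matched 2.
Augmenting path A4→B4 (+1); matched 3.
Augmenting path A3→B1→A1→B2 (+1); matched 4.
No augmenting path remains; maximum matching = 4.
König certificate: {A1, A3, B3, B4} is a vertex cover of size 4 (every listed pair touches it), so no matching can be larger.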